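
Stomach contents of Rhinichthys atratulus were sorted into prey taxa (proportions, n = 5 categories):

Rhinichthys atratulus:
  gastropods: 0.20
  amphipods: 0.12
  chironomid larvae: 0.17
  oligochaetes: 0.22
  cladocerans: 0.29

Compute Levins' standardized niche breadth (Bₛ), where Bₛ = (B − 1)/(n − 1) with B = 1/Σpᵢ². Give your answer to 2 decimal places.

0.91

Σpᵢ² = 0.20² + 0.12² + 0.17² + 0.22² + 0.29² = 0.0400 + 0.0144 + 0.0289 + 0.0484 + 0.0841 = 0.2158
B = 1 / 0.2158 = 4.6339
Bₛ = (B − 1)/(n − 1) = (4.6339 − 1)/(5 − 1) = 3.6339/4 = 0.9085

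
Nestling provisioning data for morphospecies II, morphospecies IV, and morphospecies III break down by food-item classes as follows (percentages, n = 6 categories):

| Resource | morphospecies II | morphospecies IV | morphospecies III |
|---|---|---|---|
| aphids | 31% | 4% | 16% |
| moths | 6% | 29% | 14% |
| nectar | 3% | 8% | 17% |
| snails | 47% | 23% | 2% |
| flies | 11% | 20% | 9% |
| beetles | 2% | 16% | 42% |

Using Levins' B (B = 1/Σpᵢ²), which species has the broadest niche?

morphospecies IV

Convert percentages to proportions (divide by 100).
Σp_IIᵢ² = 0.31² + 0.06² + 0.03² + 0.47² + 0.11² + 0.02² = 0.0961 + 0.0036 + 0.0009 + 0.2209 + 0.0121 + 0.0004 = 0.3340
B_II = 1 / 0.3340 = 2.9940
Σp_IVᵢ² = 0.04² + 0.29² + 0.08² + 0.23² + 0.20² + 0.16² = 0.0016 + 0.0841 + 0.0064 + 0.0529 + 0.0400 + 0.0256 = 0.2106
B_IV = 1 / 0.2106 = 4.7483
Σp_IIIᵢ² = 0.16² + 0.14² + 0.17² + 0.02² + 0.09² + 0.42² = 0.0256 + 0.0196 + 0.0289 + 0.0004 + 0.0081 + 0.1764 = 0.2590
B_III = 1 / 0.2590 = 3.8610
Highest B → broadest niche (most generalist): morphospecies IV (B = 4.75).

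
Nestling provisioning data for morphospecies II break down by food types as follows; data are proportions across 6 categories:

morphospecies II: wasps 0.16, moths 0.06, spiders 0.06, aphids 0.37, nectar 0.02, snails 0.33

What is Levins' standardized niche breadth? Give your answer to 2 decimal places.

Σpᵢ² = 0.16² + 0.06² + 0.06² + 0.37² + 0.02² + 0.33² = 0.0256 + 0.0036 + 0.0036 + 0.1369 + 0.0004 + 0.1089 = 0.2790
B = 1 / 0.2790 = 3.5842
Bₛ = (B − 1)/(n − 1) = (3.5842 − 1)/(6 − 1) = 2.5842/5 = 0.5168

0.52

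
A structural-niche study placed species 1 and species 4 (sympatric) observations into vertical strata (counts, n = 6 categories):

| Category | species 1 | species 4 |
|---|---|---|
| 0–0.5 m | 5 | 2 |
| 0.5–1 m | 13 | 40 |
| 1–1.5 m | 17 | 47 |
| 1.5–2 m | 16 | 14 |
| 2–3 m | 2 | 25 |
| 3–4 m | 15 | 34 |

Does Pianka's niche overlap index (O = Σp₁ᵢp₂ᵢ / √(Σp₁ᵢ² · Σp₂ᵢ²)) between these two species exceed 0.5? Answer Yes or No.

Yes

Proportions for species 1 (n=68): 5/68=0.0735, 13/68=0.1912, 17/68=0.2500, 16/68=0.2353, 2/68=0.0294, 15/68=0.2206
Proportions for species 4 (n=162): 2/162=0.0123, 40/162=0.2469, 47/162=0.2901, 14/162=0.0864, 25/162=0.1543, 34/162=0.2099
Σ p₁ᵢp₂ᵢ = 0.000904 + 0.047207 + 0.072525 + 0.020330 + 0.004536 + 0.046304 = 0.191806
Σp_1ᵢ² = 0.0735² + 0.1912² + 0.2500² + 0.2353² + 0.0294² + 0.2206² = 0.005402 + 0.036557 + 0.062500 + 0.055366 + 0.000864 + 0.048664 = 0.209353
Σp_2ᵢ² = 0.0123² + 0.2469² + 0.2901² + 0.0864² + 0.1543² + 0.2099² = 0.000151 + 0.060960 + 0.084158 + 0.007465 + 0.023808 + 0.044058 = 0.220600
O = 0.191806 / √(0.209353 × 0.220600) = 0.191806 / 0.2149029 = 0.8925
O = 0.8925 > 0.5 → Yes.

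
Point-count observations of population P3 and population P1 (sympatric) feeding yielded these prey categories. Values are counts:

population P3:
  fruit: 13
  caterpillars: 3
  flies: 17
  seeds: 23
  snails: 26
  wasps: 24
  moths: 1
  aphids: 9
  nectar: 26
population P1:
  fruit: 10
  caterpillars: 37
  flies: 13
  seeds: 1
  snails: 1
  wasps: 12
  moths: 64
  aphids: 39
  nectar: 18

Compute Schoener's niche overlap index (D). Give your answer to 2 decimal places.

0.37

Proportions for population P3 (n=142): 13/142=0.0915, 3/142=0.0211, 17/142=0.1197, 23/142=0.1620, 26/142=0.1831, 24/142=0.1690, 1/142=0.0070, 9/142=0.0634, 26/142=0.1831
Proportions for population P1 (n=195): 10/195=0.0513, 37/195=0.1897, 13/195=0.0667, 1/195=0.0051, 1/195=0.0051, 12/195=0.0615, 64/195=0.3282, 39/195=0.2000, 18/195=0.0923
Σ|p₁ᵢ − p₂ᵢ| = 0.0402 + 0.1686 + 0.0530 + 0.1569 + 0.1780 + 0.1075 + 0.3212 + 0.1366 + 0.0908 = 1.2528
D = 1 − ½ × 1.2528 = 1 − 0.62640 = 0.37360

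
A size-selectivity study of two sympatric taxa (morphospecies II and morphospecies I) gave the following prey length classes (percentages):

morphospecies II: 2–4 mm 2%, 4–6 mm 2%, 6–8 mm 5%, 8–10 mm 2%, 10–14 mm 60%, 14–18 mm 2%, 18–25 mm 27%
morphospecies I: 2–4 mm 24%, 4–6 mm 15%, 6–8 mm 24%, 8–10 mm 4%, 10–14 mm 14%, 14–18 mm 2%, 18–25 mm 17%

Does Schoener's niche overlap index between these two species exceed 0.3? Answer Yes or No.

Convert percentages to proportions (divide by 100).
Σ|p₁ᵢ − p₂ᵢ| = 0.22 + 0.13 + 0.19 + 0.02 + 0.46 + 0.00 + 0.10 = 1.12
D = 1 − ½ × 1.12 = 1 − 0.560 = 0.4400
D = 0.4400 > 0.3 → Yes.

Yes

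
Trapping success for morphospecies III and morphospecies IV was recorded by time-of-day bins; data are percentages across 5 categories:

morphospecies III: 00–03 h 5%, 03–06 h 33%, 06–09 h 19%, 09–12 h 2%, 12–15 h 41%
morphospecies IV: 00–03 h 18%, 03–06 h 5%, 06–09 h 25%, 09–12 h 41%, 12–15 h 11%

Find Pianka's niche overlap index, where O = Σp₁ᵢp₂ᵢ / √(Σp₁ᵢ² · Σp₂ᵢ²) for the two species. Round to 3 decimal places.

Convert percentages to proportions (divide by 100).
Σ p₁ᵢp₂ᵢ = 0.0090 + 0.0165 + 0.0475 + 0.0082 + 0.0451 = 0.1263
Σp_1ᵢ² = 0.05² + 0.33² + 0.19² + 0.02² + 0.41² = 0.0025 + 0.1089 + 0.0361 + 0.0004 + 0.1681 = 0.3160
Σp_2ᵢ² = 0.18² + 0.05² + 0.25² + 0.41² + 0.11² = 0.0324 + 0.0025 + 0.0625 + 0.1681 + 0.0121 = 0.2776
O = 0.1263 / √(0.3160 × 0.2776) = 0.1263 / 0.296178 = 0.42643

0.426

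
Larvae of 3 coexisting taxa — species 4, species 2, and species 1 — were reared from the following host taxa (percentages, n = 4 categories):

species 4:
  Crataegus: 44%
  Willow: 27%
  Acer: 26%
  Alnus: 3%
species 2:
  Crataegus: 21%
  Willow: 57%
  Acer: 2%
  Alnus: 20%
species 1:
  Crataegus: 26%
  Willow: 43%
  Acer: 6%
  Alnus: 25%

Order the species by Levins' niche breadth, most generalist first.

Convert percentages to proportions (divide by 100).
Σp_4ᵢ² = 0.44² + 0.27² + 0.26² + 0.03² = 0.1936 + 0.0729 + 0.0676 + 0.0009 = 0.3350
B_4 = 1 / 0.3350 = 2.9851
Σp_2ᵢ² = 0.21² + 0.57² + 0.02² + 0.20² = 0.0441 + 0.3249 + 0.0004 + 0.0400 = 0.4094
B_2 = 1 / 0.4094 = 2.4426
Σp_1ᵢ² = 0.26² + 0.43² + 0.06² + 0.25² = 0.0676 + 0.1849 + 0.0036 + 0.0625 = 0.3186
B_1 = 1 / 0.3186 = 3.1387
Ranking by B (broadest → narrowest): species 1 (3.14) > species 4 (2.99) > species 2 (2.44)

species 1 > species 4 > species 2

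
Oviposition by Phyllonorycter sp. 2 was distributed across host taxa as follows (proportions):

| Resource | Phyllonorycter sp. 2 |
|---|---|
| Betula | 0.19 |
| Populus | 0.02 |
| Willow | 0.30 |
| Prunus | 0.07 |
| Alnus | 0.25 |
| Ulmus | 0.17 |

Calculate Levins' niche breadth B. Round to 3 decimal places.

4.488

Σpᵢ² = 0.19² + 0.02² + 0.30² + 0.07² + 0.25² + 0.17² = 0.0361 + 0.0004 + 0.0900 + 0.0049 + 0.0625 + 0.0289 = 0.2228
B = 1 / 0.2228 = 4.48833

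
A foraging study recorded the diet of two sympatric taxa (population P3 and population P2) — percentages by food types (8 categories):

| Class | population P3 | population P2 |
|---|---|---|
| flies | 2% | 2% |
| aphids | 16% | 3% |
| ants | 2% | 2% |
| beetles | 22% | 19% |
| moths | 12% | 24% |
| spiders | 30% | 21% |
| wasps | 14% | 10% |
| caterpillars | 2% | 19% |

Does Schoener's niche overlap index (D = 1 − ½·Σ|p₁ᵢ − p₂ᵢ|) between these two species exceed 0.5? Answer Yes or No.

Yes

Convert percentages to proportions (divide by 100).
Σ|p₁ᵢ − p₂ᵢ| = 0.00 + 0.13 + 0.00 + 0.03 + 0.12 + 0.09 + 0.04 + 0.17 = 0.58
D = 1 − ½ × 0.58 = 1 − 0.290 = 0.7100
D = 0.7100 > 0.5 → Yes.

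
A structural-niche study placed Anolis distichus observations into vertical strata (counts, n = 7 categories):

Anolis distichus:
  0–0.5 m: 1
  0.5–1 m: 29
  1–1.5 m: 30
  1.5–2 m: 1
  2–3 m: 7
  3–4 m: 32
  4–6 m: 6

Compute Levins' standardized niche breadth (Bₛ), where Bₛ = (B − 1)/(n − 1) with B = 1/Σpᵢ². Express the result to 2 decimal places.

0.49

Proportions for Anolis distichus (n=106): 1/106=0.0094, 29/106=0.2736, 30/106=0.2830, 1/106=0.0094, 7/106=0.0660, 32/106=0.3019, 6/106=0.0566
Σpᵢ² = 0.0094² + 0.2736² + 0.2830² + 0.0094² + 0.0660² + 0.3019² + 0.0566² = 0.000088 + 0.074857 + 0.080089 + 0.000088 + 0.004356 + 0.091144 + 0.003204 = 0.253826
B = 1 / 0.253826 = 3.9397
Bₛ = (B − 1)/(n − 1) = (3.9397 − 1)/(7 − 1) = 2.9397/6 = 0.4900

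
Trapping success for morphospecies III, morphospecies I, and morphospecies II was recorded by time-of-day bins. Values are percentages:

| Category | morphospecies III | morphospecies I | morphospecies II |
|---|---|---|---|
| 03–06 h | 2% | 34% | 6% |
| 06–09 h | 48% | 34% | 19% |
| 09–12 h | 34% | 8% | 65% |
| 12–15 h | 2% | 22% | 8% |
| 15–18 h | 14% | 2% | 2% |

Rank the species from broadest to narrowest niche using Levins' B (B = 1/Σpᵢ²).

morphospecies I > morphospecies III > morphospecies II

Convert percentages to proportions (divide by 100).
Σp_IIIᵢ² = 0.02² + 0.48² + 0.34² + 0.02² + 0.14² = 0.0004 + 0.2304 + 0.1156 + 0.0004 + 0.0196 = 0.3664
B_III = 1 / 0.3664 = 2.7293
Σp_Iᵢ² = 0.34² + 0.34² + 0.08² + 0.22² + 0.02² = 0.1156 + 0.1156 + 0.0064 + 0.0484 + 0.0004 = 0.2864
B_I = 1 / 0.2864 = 3.4916
Σp_IIᵢ² = 0.06² + 0.19² + 0.65² + 0.08² + 0.02² = 0.0036 + 0.0361 + 0.4225 + 0.0064 + 0.0004 = 0.4690
B_II = 1 / 0.4690 = 2.1322
Ranking by B (broadest → narrowest): morphospecies I (3.49) > morphospecies III (2.73) > morphospecies II (2.13)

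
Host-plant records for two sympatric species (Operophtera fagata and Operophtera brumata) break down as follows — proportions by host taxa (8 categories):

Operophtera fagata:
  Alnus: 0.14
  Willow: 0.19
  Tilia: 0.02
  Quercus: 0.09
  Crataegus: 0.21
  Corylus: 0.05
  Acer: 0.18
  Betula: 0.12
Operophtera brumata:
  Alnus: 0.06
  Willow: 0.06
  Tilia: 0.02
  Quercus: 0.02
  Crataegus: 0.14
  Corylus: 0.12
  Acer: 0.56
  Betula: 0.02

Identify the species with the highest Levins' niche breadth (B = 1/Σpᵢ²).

Σp_fagaᵢ² = 0.14² + 0.19² + 0.02² + 0.09² + 0.21² + 0.05² + 0.18² + 0.12² = 0.0196 + 0.0361 + 0.0004 + 0.0081 + 0.0441 + 0.0025 + 0.0324 + 0.0144 = 0.1576
B_faga = 1 / 0.1576 = 6.3452
Σp_brumᵢ² = 0.06² + 0.06² + 0.02² + 0.02² + 0.14² + 0.12² + 0.56² + 0.02² = 0.0036 + 0.0036 + 0.0004 + 0.0004 + 0.0196 + 0.0144 + 0.3136 + 0.0004 = 0.3560
B_brum = 1 / 0.3560 = 2.8090
Highest B → broadest niche (most generalist): Operophtera fagata (B = 6.35).

Operophtera fagata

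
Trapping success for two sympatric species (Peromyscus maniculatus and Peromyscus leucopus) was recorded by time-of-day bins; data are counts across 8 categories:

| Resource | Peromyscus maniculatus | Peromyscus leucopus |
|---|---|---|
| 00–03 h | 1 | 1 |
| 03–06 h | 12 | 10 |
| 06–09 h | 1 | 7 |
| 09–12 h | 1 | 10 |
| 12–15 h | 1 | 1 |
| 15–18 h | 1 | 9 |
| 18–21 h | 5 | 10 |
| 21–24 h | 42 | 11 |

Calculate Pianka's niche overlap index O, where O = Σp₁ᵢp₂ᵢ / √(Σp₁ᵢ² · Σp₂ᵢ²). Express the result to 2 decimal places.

Proportions for Peromyscus maniculatus (n=64): 1/64=0.0156, 12/64=0.1875, 1/64=0.0156, 1/64=0.0156, 1/64=0.0156, 1/64=0.0156, 5/64=0.0781, 42/64=0.6563
Proportions for Peromyscus leucopus (n=59): 1/59=0.0169, 10/59=0.1695, 7/59=0.1186, 10/59=0.1695, 1/59=0.0169, 9/59=0.1525, 10/59=0.1695, 11/59=0.1864
Σ p₁ᵢp₂ᵢ = 0.000264 + 0.031781 + 0.001850 + 0.002644 + 0.000264 + 0.002379 + 0.013238 + 0.122334 = 0.174754
Σp_1ᵢ² = 0.0156² + 0.1875² + 0.0156² + 0.0156² + 0.0156² + 0.0156² + 0.0781² + 0.6563² = 0.000243 + 0.035156 + 0.000243 + 0.000243 + 0.000243 + 0.000243 + 0.006100 + 0.430730 = 0.473201
Σp_2ᵢ² = 0.0169² + 0.1695² + 0.1186² + 0.1695² + 0.0169² + 0.1525² + 0.1695² + 0.1864² = 0.000286 + 0.028730 + 0.014066 + 0.028730 + 0.000286 + 0.023256 + 0.028730 + 0.034745 = 0.158829
O = 0.174754 / √(0.473201 × 0.158829) = 0.174754 / 0.2741497 = 0.6374

0.64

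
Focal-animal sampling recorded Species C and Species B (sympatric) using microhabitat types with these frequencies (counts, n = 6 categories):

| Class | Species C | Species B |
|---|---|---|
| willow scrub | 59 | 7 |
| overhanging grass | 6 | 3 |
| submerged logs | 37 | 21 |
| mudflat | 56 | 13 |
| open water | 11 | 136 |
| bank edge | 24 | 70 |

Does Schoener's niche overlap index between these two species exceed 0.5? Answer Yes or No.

Proportions for Species C (n=193): 59/193=0.3057, 6/193=0.0311, 37/193=0.1917, 56/193=0.2902, 11/193=0.0570, 24/193=0.1244
Proportions for Species B (n=250): 7/250=0.0280, 3/250=0.0120, 21/250=0.0840, 13/250=0.0520, 136/250=0.5440, 70/250=0.2800
Σ|p₁ᵢ − p₂ᵢ| = 0.2777 + 0.0191 + 0.1077 + 0.2382 + 0.4870 + 0.1556 = 1.2853
D = 1 − ½ × 1.2853 = 1 − 0.64265 = 0.35735
D = 0.35735 < 0.5 → No.

No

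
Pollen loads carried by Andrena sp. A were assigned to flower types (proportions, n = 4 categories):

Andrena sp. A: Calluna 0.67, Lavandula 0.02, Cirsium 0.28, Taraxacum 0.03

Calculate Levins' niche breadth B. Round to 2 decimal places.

Σpᵢ² = 0.67² + 0.02² + 0.28² + 0.03² = 0.4489 + 0.0004 + 0.0784 + 0.0009 = 0.5286
B = 1 / 0.5286 = 1.8918

1.89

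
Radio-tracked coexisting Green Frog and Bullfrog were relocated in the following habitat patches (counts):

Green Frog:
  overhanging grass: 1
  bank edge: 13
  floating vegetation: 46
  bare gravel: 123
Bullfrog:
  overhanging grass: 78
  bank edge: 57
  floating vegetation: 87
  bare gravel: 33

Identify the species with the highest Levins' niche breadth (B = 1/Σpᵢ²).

Proportions for Green Frog (n=183): 1/183=0.0055, 13/183=0.0710, 46/183=0.2514, 123/183=0.6721
Proportions for Bullfrog (n=255): 78/255=0.3059, 57/255=0.2235, 87/255=0.3412, 33/255=0.1294
Σp_Frogᵢ² = 0.0055² + 0.0710² + 0.2514² + 0.6721² = 0.000030 + 0.005041 + 0.063202 + 0.451718 = 0.519991
B_Frog = 1 / 0.519991 = 1.9231
Σp_Bullᵢ² = 0.3059² + 0.2235² + 0.3412² + 0.1294² = 0.093575 + 0.049952 + 0.116417 + 0.016744 = 0.276688
B_Bull = 1 / 0.276688 = 3.6142
Highest B → broadest niche (most generalist): Bullfrog (B = 3.61).

Bullfrog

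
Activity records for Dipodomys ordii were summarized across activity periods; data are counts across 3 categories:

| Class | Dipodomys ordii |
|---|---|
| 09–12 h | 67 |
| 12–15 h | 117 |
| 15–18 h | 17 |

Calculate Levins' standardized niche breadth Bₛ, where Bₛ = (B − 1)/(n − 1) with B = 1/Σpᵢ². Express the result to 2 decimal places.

Proportions for Dipodomys ordii (n=201): 67/201=0.3333, 117/201=0.5821, 17/201=0.0846
Σpᵢ² = 0.3333² + 0.5821² + 0.0846² = 0.111089 + 0.338840 + 0.007157 = 0.457086
B = 1 / 0.457086 = 2.1878
Bₛ = (B − 1)/(n − 1) = (2.1878 − 1)/(3 − 1) = 1.1878/2 = 0.5939

0.59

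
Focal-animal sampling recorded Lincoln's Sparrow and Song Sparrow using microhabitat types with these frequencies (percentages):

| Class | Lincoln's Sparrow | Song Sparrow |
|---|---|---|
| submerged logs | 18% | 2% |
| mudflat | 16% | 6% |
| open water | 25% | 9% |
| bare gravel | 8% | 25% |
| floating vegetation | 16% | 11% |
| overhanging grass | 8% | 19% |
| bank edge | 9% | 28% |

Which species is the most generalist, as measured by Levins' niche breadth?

Convert percentages to proportions (divide by 100).
Σp_Lincᵢ² = 0.18² + 0.16² + 0.25² + 0.08² + 0.16² + 0.08² + 0.09² = 0.0324 + 0.0256 + 0.0625 + 0.0064 + 0.0256 + 0.0064 + 0.0081 = 0.1670
B_Linc = 1 / 0.1670 = 5.9880
Σp_Songᵢ² = 0.02² + 0.06² + 0.09² + 0.25² + 0.11² + 0.19² + 0.28² = 0.0004 + 0.0036 + 0.0081 + 0.0625 + 0.0121 + 0.0361 + 0.0784 = 0.2012
B_Song = 1 / 0.2012 = 4.9702
Highest B → broadest niche (most generalist): Lincoln's Sparrow (B = 5.99).

Lincoln's Sparrow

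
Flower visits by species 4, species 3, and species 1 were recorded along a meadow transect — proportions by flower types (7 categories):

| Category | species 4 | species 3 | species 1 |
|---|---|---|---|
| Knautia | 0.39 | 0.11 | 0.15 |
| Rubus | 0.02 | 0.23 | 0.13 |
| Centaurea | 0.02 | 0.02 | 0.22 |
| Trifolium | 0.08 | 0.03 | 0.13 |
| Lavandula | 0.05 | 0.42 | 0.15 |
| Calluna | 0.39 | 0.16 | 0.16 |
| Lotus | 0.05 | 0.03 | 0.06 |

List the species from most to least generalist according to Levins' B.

species 1 > species 3 > species 4

Σp_4ᵢ² = 0.39² + 0.02² + 0.02² + 0.08² + 0.05² + 0.39² + 0.05² = 0.1521 + 0.0004 + 0.0004 + 0.0064 + 0.0025 + 0.1521 + 0.0025 = 0.3164
B_4 = 1 / 0.3164 = 3.1606
Σp_3ᵢ² = 0.11² + 0.23² + 0.02² + 0.03² + 0.42² + 0.16² + 0.03² = 0.0121 + 0.0529 + 0.0004 + 0.0009 + 0.1764 + 0.0256 + 0.0009 = 0.2692
B_3 = 1 / 0.2692 = 3.7147
Σp_1ᵢ² = 0.15² + 0.13² + 0.22² + 0.13² + 0.15² + 0.16² + 0.06² = 0.0225 + 0.0169 + 0.0484 + 0.0169 + 0.0225 + 0.0256 + 0.0036 = 0.1564
B_1 = 1 / 0.1564 = 6.3939
Ranking by B (broadest → narrowest): species 1 (6.39) > species 3 (3.71) > species 4 (3.16)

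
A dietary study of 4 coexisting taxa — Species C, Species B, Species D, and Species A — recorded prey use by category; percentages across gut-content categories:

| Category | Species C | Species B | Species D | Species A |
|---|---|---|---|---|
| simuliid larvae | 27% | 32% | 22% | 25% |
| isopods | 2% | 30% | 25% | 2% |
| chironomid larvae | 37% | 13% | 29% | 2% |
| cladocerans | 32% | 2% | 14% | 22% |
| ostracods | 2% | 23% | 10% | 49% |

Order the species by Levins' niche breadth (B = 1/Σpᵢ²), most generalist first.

Convert percentages to proportions (divide by 100).
Σp_Cᵢ² = 0.27² + 0.02² + 0.37² + 0.32² + 0.02² = 0.0729 + 0.0004 + 0.1369 + 0.1024 + 0.0004 = 0.3130
B_C = 1 / 0.3130 = 3.1949
Σp_Bᵢ² = 0.32² + 0.30² + 0.13² + 0.02² + 0.23² = 0.1024 + 0.0900 + 0.0169 + 0.0004 + 0.0529 = 0.2626
B_B = 1 / 0.2626 = 3.8081
Σp_Dᵢ² = 0.22² + 0.25² + 0.29² + 0.14² + 0.10² = 0.0484 + 0.0625 + 0.0841 + 0.0196 + 0.0100 = 0.2246
B_D = 1 / 0.2246 = 4.4524
Σp_Aᵢ² = 0.25² + 0.02² + 0.02² + 0.22² + 0.49² = 0.0625 + 0.0004 + 0.0004 + 0.0484 + 0.2401 = 0.3518
B_A = 1 / 0.3518 = 2.8425
Ranking by B (broadest → narrowest): Species D (4.45) > Species B (3.81) > Species C (3.19) > Species A (2.84)

Species D > Species B > Species C > Species A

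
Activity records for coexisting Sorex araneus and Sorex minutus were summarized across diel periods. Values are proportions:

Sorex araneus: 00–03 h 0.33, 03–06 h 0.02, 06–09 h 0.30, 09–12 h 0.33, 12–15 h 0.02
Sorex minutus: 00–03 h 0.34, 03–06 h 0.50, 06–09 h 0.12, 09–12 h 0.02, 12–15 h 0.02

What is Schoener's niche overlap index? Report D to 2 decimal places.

0.51

Σ|p₁ᵢ − p₂ᵢ| = 0.01 + 0.48 + 0.18 + 0.31 + 0.00 = 0.98
D = 1 − ½ × 0.98 = 1 − 0.490 = 0.5100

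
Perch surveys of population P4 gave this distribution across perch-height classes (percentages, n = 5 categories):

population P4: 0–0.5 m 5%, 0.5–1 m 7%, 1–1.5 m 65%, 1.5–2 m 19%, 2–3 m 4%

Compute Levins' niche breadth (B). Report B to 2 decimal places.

2.14

Convert percentages to proportions (divide by 100).
Σpᵢ² = 0.05² + 0.07² + 0.65² + 0.19² + 0.04² = 0.0025 + 0.0049 + 0.4225 + 0.0361 + 0.0016 = 0.4676
B = 1 / 0.4676 = 2.1386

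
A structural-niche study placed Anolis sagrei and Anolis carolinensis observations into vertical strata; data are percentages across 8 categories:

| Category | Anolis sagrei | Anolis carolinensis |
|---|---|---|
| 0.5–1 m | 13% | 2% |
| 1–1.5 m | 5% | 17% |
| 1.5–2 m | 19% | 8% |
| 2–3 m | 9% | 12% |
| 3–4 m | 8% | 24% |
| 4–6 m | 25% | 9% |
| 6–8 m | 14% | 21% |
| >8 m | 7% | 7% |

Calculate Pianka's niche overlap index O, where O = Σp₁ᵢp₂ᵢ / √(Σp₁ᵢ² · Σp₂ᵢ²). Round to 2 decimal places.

0.70

Convert percentages to proportions (divide by 100).
Σ p₁ᵢp₂ᵢ = 0.0026 + 0.0085 + 0.0152 + 0.0108 + 0.0192 + 0.0225 + 0.0294 + 0.0049 = 0.1131
Σp_1ᵢ² = 0.13² + 0.05² + 0.19² + 0.09² + 0.08² + 0.25² + 0.14² + 0.07² = 0.0169 + 0.0025 + 0.0361 + 0.0081 + 0.0064 + 0.0625 + 0.0196 + 0.0049 = 0.1570
Σp_2ᵢ² = 0.02² + 0.17² + 0.08² + 0.12² + 0.24² + 0.09² + 0.21² + 0.07² = 0.0004 + 0.0289 + 0.0064 + 0.0144 + 0.0576 + 0.0081 + 0.0441 + 0.0049 = 0.1648
O = 0.1131 / √(0.1570 × 0.1648) = 0.1131 / 0.16085 = 0.7031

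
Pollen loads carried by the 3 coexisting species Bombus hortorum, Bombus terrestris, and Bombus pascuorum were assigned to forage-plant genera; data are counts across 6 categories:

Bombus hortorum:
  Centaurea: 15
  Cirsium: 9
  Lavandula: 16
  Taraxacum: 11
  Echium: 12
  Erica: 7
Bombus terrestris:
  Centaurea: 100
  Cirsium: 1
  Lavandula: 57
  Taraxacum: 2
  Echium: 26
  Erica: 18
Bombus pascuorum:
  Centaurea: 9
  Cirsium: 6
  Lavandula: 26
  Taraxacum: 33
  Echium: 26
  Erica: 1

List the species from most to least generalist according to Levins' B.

Bombus hortorum > Bombus pascuorum > Bombus terrestris

Proportions for Bombus hortorum (n=70): 15/70=0.2143, 9/70=0.1286, 16/70=0.2286, 11/70=0.1571, 12/70=0.1714, 7/70=0.1000
Proportions for Bombus terrestris (n=204): 100/204=0.4902, 1/204=0.0049, 57/204=0.2794, 2/204=0.0098, 26/204=0.1275, 18/204=0.0882
Proportions for Bombus pascuorum (n=101): 9/101=0.0891, 6/101=0.0594, 26/101=0.2574, 33/101=0.3267, 26/101=0.2574, 1/101=0.0099
Σp_hortᵢ² = 0.2143² + 0.1286² + 0.2286² + 0.1571² + 0.1714² + 0.1000² = 0.045924 + 0.016538 + 0.052258 + 0.024680 + 0.029378 + 0.010000 = 0.178778
B_hort = 1 / 0.178778 = 5.5935
Σp_terrᵢ² = 0.4902² + 0.0049² + 0.2794² + 0.0098² + 0.1275² + 0.0882² = 0.240296 + 0.000024 + 0.078064 + 0.000096 + 0.016256 + 0.007779 = 0.342515
B_terr = 1 / 0.342515 = 2.9196
Σp_pascᵢ² = 0.0891² + 0.0594² + 0.2574² + 0.3267² + 0.2574² + 0.0099² = 0.007939 + 0.003528 + 0.066255 + 0.106733 + 0.066255 + 0.000098 = 0.250808
B_pasc = 1 / 0.250808 = 3.9871
Ranking by B (broadest → narrowest): Bombus hortorum (5.59) > Bombus pascuorum (3.99) > Bombus terrestris (2.92)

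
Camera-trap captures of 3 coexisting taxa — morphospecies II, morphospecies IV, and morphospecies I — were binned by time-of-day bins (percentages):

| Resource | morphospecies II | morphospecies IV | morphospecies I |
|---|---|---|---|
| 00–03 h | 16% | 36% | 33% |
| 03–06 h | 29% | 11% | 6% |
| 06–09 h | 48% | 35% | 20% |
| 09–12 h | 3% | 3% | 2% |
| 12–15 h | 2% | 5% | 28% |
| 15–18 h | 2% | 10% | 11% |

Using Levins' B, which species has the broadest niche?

Convert percentages to proportions (divide by 100).
Σp_IIᵢ² = 0.16² + 0.29² + 0.48² + 0.03² + 0.02² + 0.02² = 0.0256 + 0.0841 + 0.2304 + 0.0009 + 0.0004 + 0.0004 = 0.3418
B_II = 1 / 0.3418 = 2.9257
Σp_IVᵢ² = 0.36² + 0.11² + 0.35² + 0.03² + 0.05² + 0.10² = 0.1296 + 0.0121 + 0.1225 + 0.0009 + 0.0025 + 0.0100 = 0.2776
B_IV = 1 / 0.2776 = 3.6023
Σp_Iᵢ² = 0.33² + 0.06² + 0.20² + 0.02² + 0.28² + 0.11² = 0.1089 + 0.0036 + 0.0400 + 0.0004 + 0.0784 + 0.0121 = 0.2434
B_I = 1 / 0.2434 = 4.1085
Highest B → broadest niche (most generalist): morphospecies I (B = 4.11).

morphospecies I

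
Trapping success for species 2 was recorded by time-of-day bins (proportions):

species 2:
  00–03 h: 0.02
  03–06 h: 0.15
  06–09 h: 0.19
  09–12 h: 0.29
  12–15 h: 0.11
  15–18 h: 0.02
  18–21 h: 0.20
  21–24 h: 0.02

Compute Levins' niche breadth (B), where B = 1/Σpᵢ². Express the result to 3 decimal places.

5.102

Σpᵢ² = 0.02² + 0.15² + 0.19² + 0.29² + 0.11² + 0.02² + 0.20² + 0.02² = 0.0004 + 0.0225 + 0.0361 + 0.0841 + 0.0121 + 0.0004 + 0.0400 + 0.0004 = 0.1960
B = 1 / 0.1960 = 5.10204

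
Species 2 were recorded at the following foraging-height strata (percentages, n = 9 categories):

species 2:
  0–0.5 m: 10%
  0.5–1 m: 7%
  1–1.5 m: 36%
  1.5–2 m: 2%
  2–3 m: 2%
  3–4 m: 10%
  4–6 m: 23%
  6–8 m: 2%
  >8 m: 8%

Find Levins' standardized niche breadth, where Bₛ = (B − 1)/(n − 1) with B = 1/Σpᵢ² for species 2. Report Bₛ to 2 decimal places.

0.46

Convert percentages to proportions (divide by 100).
Σpᵢ² = 0.10² + 0.07² + 0.36² + 0.02² + 0.02² + 0.10² + 0.23² + 0.02² + 0.08² = 0.0100 + 0.0049 + 0.1296 + 0.0004 + 0.0004 + 0.0100 + 0.0529 + 0.0004 + 0.0064 = 0.2150
B = 1 / 0.2150 = 4.6512
Bₛ = (B − 1)/(n − 1) = (4.6512 − 1)/(9 − 1) = 3.6512/8 = 0.4564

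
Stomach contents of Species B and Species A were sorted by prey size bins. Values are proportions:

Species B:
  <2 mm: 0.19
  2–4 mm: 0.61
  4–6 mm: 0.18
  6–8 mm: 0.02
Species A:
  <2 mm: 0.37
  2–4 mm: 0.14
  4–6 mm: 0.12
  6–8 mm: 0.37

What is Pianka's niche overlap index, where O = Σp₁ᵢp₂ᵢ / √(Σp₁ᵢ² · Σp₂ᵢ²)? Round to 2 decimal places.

Σ p₁ᵢp₂ᵢ = 0.0703 + 0.0854 + 0.0216 + 0.0074 = 0.1847
Σp_1ᵢ² = 0.19² + 0.61² + 0.18² + 0.02² = 0.0361 + 0.3721 + 0.0324 + 0.0004 = 0.4410
Σp_2ᵢ² = 0.37² + 0.14² + 0.12² + 0.37² = 0.1369 + 0.0196 + 0.0144 + 0.1369 = 0.3078
O = 0.1847 / √(0.4410 × 0.3078) = 0.1847 / 0.36843 = 0.5013

0.50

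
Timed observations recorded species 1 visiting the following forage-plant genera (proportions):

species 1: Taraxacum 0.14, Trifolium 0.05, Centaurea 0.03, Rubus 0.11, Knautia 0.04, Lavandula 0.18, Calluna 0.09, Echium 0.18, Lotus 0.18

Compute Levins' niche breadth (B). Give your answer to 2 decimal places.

7.04

Σpᵢ² = 0.14² + 0.05² + 0.03² + 0.11² + 0.04² + 0.18² + 0.09² + 0.18² + 0.18² = 0.0196 + 0.0025 + 0.0009 + 0.0121 + 0.0016 + 0.0324 + 0.0081 + 0.0324 + 0.0324 = 0.1420
B = 1 / 0.1420 = 7.0423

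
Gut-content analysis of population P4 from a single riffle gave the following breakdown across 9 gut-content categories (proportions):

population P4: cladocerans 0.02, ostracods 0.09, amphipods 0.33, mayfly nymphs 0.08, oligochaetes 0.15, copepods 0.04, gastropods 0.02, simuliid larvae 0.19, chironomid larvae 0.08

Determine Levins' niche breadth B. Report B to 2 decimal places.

Σpᵢ² = 0.02² + 0.09² + 0.33² + 0.08² + 0.15² + 0.04² + 0.02² + 0.19² + 0.08² = 0.0004 + 0.0081 + 0.1089 + 0.0064 + 0.0225 + 0.0016 + 0.0004 + 0.0361 + 0.0064 = 0.1908
B = 1 / 0.1908 = 5.2411

5.24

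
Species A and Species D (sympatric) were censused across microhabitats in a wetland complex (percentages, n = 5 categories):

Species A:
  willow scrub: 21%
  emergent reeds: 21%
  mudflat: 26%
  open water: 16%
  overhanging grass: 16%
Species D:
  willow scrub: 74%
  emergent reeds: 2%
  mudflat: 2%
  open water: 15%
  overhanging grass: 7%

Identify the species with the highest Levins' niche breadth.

Convert percentages to proportions (divide by 100).
Σp_Aᵢ² = 0.21² + 0.21² + 0.26² + 0.16² + 0.16² = 0.0441 + 0.0441 + 0.0676 + 0.0256 + 0.0256 = 0.2070
B_A = 1 / 0.2070 = 4.8309
Σp_Dᵢ² = 0.74² + 0.02² + 0.02² + 0.15² + 0.07² = 0.5476 + 0.0004 + 0.0004 + 0.0225 + 0.0049 = 0.5758
B_D = 1 / 0.5758 = 1.7367
Highest B → broadest niche (most generalist): Species A (B = 4.83).

Species A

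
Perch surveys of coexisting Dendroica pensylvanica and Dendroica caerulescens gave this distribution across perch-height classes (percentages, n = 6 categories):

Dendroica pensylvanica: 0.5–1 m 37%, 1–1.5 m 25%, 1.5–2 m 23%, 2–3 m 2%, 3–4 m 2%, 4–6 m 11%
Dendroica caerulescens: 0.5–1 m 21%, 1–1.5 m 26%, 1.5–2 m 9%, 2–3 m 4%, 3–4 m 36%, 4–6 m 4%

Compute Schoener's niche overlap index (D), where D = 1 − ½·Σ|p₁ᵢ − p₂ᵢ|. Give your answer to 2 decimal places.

0.63

Convert percentages to proportions (divide by 100).
Σ|p₁ᵢ − p₂ᵢ| = 0.16 + 0.01 + 0.14 + 0.02 + 0.34 + 0.07 = 0.74
D = 1 − ½ × 0.74 = 1 − 0.370 = 0.6300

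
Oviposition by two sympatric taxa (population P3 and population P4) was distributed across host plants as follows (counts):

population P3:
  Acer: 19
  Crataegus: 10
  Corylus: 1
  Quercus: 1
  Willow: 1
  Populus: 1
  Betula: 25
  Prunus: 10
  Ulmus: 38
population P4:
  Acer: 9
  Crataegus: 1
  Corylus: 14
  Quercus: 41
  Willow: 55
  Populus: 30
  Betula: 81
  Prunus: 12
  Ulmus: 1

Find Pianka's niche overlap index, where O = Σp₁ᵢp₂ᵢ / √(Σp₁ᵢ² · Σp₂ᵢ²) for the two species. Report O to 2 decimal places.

Proportions for population P3 (n=106): 19/106=0.1792, 10/106=0.0943, 1/106=0.0094, 1/106=0.0094, 1/106=0.0094, 1/106=0.0094, 25/106=0.2358, 10/106=0.0943, 38/106=0.3585
Proportions for population P4 (n=244): 9/244=0.0369, 1/244=0.0041, 14/244=0.0574, 41/244=0.1680, 55/244=0.2254, 30/244=0.1230, 81/244=0.3320, 12/244=0.0492, 1/244=0.0041
Σ p₁ᵢp₂ᵢ = 0.006612 + 0.000387 + 0.000540 + 0.001579 + 0.002119 + 0.001156 + 0.078286 + 0.004640 + 0.001470 = 0.096789
Σp_1ᵢ² = 0.1792² + 0.0943² + 0.0094² + 0.0094² + 0.0094² + 0.0094² + 0.2358² + 0.0943² + 0.3585² = 0.032113 + 0.008892 + 0.000088 + 0.000088 + 0.000088 + 0.000088 + 0.055602 + 0.008892 + 0.128522 = 0.234373
Σp_2ᵢ² = 0.0369² + 0.0041² + 0.0574² + 0.1680² + 0.2254² + 0.1230² + 0.3320² + 0.0492² + 0.0041² = 0.001362 + 0.000017 + 0.003295 + 0.028224 + 0.050805 + 0.015129 + 0.110224 + 0.002421 + 0.000017 = 0.211494
O = 0.096789 / √(0.234373 × 0.211494) = 0.096789 / 0.2226398 = 0.4347

0.43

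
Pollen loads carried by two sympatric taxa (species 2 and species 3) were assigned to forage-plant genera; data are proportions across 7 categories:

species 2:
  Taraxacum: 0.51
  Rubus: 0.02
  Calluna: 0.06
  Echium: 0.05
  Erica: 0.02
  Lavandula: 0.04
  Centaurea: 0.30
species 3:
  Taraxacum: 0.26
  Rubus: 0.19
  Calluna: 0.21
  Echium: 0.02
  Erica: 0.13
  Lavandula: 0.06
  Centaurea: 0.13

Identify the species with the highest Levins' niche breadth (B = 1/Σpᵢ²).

Σp_2ᵢ² = 0.51² + 0.02² + 0.06² + 0.05² + 0.02² + 0.04² + 0.30² = 0.2601 + 0.0004 + 0.0036 + 0.0025 + 0.0004 + 0.0016 + 0.0900 = 0.3586
B_2 = 1 / 0.3586 = 2.7886
Σp_3ᵢ² = 0.26² + 0.19² + 0.21² + 0.02² + 0.13² + 0.06² + 0.13² = 0.0676 + 0.0361 + 0.0441 + 0.0004 + 0.0169 + 0.0036 + 0.0169 = 0.1856
B_3 = 1 / 0.1856 = 5.3879
Highest B → broadest niche (most generalist): species 3 (B = 5.39).

species 3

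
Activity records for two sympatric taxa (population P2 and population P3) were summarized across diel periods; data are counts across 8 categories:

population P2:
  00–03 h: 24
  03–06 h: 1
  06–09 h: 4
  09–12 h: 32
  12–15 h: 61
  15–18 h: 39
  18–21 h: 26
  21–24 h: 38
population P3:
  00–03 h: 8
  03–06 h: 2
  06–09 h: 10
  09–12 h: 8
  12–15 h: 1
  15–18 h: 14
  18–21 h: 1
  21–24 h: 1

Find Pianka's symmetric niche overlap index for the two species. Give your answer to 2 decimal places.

0.59

Proportions for population P2 (n=225): 24/225=0.1067, 1/225=0.0044, 4/225=0.0178, 32/225=0.1422, 61/225=0.2711, 39/225=0.1733, 26/225=0.1156, 38/225=0.1689
Proportions for population P3 (n=45): 8/45=0.1778, 2/45=0.0444, 10/45=0.2222, 8/45=0.1778, 1/45=0.0222, 14/45=0.3111, 1/45=0.0222, 1/45=0.0222
Σ p₁ᵢp₂ᵢ = 0.018971 + 0.000195 + 0.003955 + 0.025283 + 0.006018 + 0.053914 + 0.002566 + 0.003750 = 0.114652
Σp_1ᵢ² = 0.1067² + 0.0044² + 0.0178² + 0.1422² + 0.2711² + 0.1733² + 0.1156² + 0.1689² = 0.011385 + 0.000019 + 0.000317 + 0.020221 + 0.073495 + 0.030033 + 0.013363 + 0.028527 = 0.177360
Σp_2ᵢ² = 0.1778² + 0.0444² + 0.2222² + 0.1778² + 0.0222² + 0.3111² + 0.0222² + 0.0222² = 0.031613 + 0.001971 + 0.049373 + 0.031613 + 0.000493 + 0.096783 + 0.000493 + 0.000493 = 0.212832
O = 0.114652 / √(0.177360 × 0.212832) = 0.114652 / 0.1942881 = 0.5901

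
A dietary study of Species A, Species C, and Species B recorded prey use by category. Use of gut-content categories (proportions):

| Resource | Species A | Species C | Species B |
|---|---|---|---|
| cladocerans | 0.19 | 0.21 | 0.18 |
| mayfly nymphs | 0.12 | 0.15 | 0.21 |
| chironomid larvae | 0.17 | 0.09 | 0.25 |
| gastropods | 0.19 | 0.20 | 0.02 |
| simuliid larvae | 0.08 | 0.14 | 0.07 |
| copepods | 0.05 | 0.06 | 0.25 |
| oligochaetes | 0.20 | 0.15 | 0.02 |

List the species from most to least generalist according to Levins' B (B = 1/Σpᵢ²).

Σp_Aᵢ² = 0.19² + 0.12² + 0.17² + 0.19² + 0.08² + 0.05² + 0.20² = 0.0361 + 0.0144 + 0.0289 + 0.0361 + 0.0064 + 0.0025 + 0.0400 = 0.1644
B_A = 1 / 0.1644 = 6.0827
Σp_Cᵢ² = 0.21² + 0.15² + 0.09² + 0.20² + 0.14² + 0.06² + 0.15² = 0.0441 + 0.0225 + 0.0081 + 0.0400 + 0.0196 + 0.0036 + 0.0225 = 0.1604
B_C = 1 / 0.1604 = 6.2344
Σp_Bᵢ² = 0.18² + 0.21² + 0.25² + 0.02² + 0.07² + 0.25² + 0.02² = 0.0324 + 0.0441 + 0.0625 + 0.0004 + 0.0049 + 0.0625 + 0.0004 = 0.2072
B_B = 1 / 0.2072 = 4.8263
Ranking by B (broadest → narrowest): Species C (6.23) > Species A (6.08) > Species B (4.83)

Species C > Species A > Species B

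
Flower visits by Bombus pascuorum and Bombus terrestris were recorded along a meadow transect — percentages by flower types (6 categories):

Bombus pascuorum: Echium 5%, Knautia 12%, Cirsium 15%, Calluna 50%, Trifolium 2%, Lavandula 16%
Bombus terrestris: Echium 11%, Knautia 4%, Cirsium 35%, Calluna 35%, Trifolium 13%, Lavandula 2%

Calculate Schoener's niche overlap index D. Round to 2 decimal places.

0.63

Convert percentages to proportions (divide by 100).
Σ|p₁ᵢ − p₂ᵢ| = 0.06 + 0.08 + 0.20 + 0.15 + 0.11 + 0.14 = 0.74
D = 1 − ½ × 0.74 = 1 − 0.370 = 0.6300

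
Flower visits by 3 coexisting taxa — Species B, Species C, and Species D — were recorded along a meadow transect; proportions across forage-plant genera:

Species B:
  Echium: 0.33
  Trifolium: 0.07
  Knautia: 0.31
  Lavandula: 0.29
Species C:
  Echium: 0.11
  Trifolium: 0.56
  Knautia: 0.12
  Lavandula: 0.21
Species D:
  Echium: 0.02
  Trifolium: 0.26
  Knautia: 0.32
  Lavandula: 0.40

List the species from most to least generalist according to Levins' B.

Species B > Species D > Species C

Σp_Bᵢ² = 0.33² + 0.07² + 0.31² + 0.29² = 0.1089 + 0.0049 + 0.0961 + 0.0841 = 0.2940
B_B = 1 / 0.2940 = 3.4014
Σp_Cᵢ² = 0.11² + 0.56² + 0.12² + 0.21² = 0.0121 + 0.3136 + 0.0144 + 0.0441 = 0.3842
B_C = 1 / 0.3842 = 2.6028
Σp_Dᵢ² = 0.02² + 0.26² + 0.32² + 0.40² = 0.0004 + 0.0676 + 0.1024 + 0.1600 = 0.3304
B_D = 1 / 0.3304 = 3.0266
Ranking by B (broadest → narrowest): Species B (3.40) > Species D (3.03) > Species C (2.60)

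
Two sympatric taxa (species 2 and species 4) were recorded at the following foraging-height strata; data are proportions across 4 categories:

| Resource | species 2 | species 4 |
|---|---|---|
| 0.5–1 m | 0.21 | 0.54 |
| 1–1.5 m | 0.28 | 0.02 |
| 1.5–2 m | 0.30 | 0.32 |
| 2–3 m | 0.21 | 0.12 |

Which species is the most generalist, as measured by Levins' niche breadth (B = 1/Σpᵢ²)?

species 2

Σp_2ᵢ² = 0.21² + 0.28² + 0.30² + 0.21² = 0.0441 + 0.0784 + 0.0900 + 0.0441 = 0.2566
B_2 = 1 / 0.2566 = 3.8971
Σp_4ᵢ² = 0.54² + 0.02² + 0.32² + 0.12² = 0.2916 + 0.0004 + 0.1024 + 0.0144 = 0.4088
B_4 = 1 / 0.4088 = 2.4462
Highest B → broadest niche (most generalist): species 2 (B = 3.90).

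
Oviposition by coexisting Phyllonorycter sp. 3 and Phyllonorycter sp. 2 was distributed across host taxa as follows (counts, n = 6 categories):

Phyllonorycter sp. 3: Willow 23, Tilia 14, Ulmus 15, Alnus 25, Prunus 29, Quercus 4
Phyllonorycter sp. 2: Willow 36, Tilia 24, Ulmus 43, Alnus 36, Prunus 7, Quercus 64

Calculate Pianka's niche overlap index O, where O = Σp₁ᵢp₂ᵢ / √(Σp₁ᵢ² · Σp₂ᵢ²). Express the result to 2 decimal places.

Proportions for Phyllonorycter sp. 3 (n=110): 23/110=0.2091, 14/110=0.1273, 15/110=0.1364, 25/110=0.2273, 29/110=0.2636, 4/110=0.0364
Proportions for Phyllonorycter sp. 2 (n=210): 36/210=0.1714, 24/210=0.1143, 43/210=0.2048, 36/210=0.1714, 7/210=0.0333, 64/210=0.3048
Σ p₁ᵢp₂ᵢ = 0.035840 + 0.014550 + 0.027935 + 0.038959 + 0.008778 + 0.011095 = 0.137157
Σp_1ᵢ² = 0.2091² + 0.1273² + 0.1364² + 0.2273² + 0.2636² + 0.0364² = 0.043723 + 0.016205 + 0.018605 + 0.051665 + 0.069485 + 0.001325 = 0.201008
Σp_2ᵢ² = 0.1714² + 0.1143² + 0.2048² + 0.1714² + 0.0333² + 0.3048² = 0.029378 + 0.013064 + 0.041943 + 0.029378 + 0.001109 + 0.092903 = 0.207775
O = 0.137157 / √(0.201008 × 0.207775) = 0.137157 / 0.2043635 = 0.6711

0.67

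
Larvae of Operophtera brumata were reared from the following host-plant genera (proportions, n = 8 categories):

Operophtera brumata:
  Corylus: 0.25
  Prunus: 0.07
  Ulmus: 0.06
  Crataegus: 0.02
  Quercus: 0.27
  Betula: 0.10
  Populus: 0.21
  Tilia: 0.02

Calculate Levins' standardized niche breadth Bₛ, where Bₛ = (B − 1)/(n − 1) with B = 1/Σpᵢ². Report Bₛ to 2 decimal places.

0.58

Σpᵢ² = 0.25² + 0.07² + 0.06² + 0.02² + 0.27² + 0.10² + 0.21² + 0.02² = 0.0625 + 0.0049 + 0.0036 + 0.0004 + 0.0729 + 0.0100 + 0.0441 + 0.0004 = 0.1988
B = 1 / 0.1988 = 5.0302
Bₛ = (B − 1)/(n − 1) = (5.0302 − 1)/(8 − 1) = 4.0302/7 = 0.5757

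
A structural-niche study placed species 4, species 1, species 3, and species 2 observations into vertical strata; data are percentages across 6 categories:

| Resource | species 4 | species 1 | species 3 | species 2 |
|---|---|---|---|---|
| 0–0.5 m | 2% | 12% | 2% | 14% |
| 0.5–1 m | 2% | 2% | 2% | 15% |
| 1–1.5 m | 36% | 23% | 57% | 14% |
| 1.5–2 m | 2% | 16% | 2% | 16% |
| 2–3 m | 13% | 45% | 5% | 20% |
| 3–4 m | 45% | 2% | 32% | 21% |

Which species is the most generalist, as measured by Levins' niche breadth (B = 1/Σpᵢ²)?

Convert percentages to proportions (divide by 100).
Σp_4ᵢ² = 0.02² + 0.02² + 0.36² + 0.02² + 0.13² + 0.45² = 0.0004 + 0.0004 + 0.1296 + 0.0004 + 0.0169 + 0.2025 = 0.3502
B_4 = 1 / 0.3502 = 2.8555
Σp_1ᵢ² = 0.12² + 0.02² + 0.23² + 0.16² + 0.45² + 0.02² = 0.0144 + 0.0004 + 0.0529 + 0.0256 + 0.2025 + 0.0004 = 0.2962
B_1 = 1 / 0.2962 = 3.3761
Σp_3ᵢ² = 0.02² + 0.02² + 0.57² + 0.02² + 0.05² + 0.32² = 0.0004 + 0.0004 + 0.3249 + 0.0004 + 0.0025 + 0.1024 = 0.4310
B_3 = 1 / 0.4310 = 2.3202
Σp_2ᵢ² = 0.14² + 0.15² + 0.14² + 0.16² + 0.20² + 0.21² = 0.0196 + 0.0225 + 0.0196 + 0.0256 + 0.0400 + 0.0441 = 0.1714
B_2 = 1 / 0.1714 = 5.8343
Highest B → broadest niche (most generalist): species 2 (B = 5.83).

species 2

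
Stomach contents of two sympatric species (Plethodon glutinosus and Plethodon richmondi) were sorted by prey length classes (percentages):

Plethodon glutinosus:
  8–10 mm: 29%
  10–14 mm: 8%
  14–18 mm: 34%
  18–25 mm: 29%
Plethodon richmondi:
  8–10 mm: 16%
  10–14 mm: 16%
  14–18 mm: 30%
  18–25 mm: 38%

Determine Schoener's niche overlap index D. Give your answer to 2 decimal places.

0.83

Convert percentages to proportions (divide by 100).
Σ|p₁ᵢ − p₂ᵢ| = 0.13 + 0.08 + 0.04 + 0.09 = 0.34
D = 1 − ½ × 0.34 = 1 − 0.170 = 0.8300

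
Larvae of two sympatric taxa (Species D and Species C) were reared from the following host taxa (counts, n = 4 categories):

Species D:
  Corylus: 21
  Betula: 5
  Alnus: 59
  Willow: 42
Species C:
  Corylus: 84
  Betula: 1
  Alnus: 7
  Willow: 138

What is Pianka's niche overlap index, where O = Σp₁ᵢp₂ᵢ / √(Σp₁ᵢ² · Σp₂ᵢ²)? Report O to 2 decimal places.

0.65

Proportions for Species D (n=127): 21/127=0.1654, 5/127=0.0394, 59/127=0.4646, 42/127=0.3307
Proportions for Species C (n=230): 84/230=0.3652, 1/230=0.0043, 7/230=0.0304, 138/230=0.6000
Σ p₁ᵢp₂ᵢ = 0.060404 + 0.000169 + 0.014124 + 0.198420 = 0.273117
Σp_1ᵢ² = 0.1654² + 0.0394² + 0.4646² + 0.3307² = 0.027357 + 0.001552 + 0.215853 + 0.109362 = 0.354124
Σp_2ᵢ² = 0.3652² + 0.0043² + 0.0304² + 0.6000² = 0.133371 + 0.000018 + 0.000924 + 0.360000 = 0.494313
O = 0.273117 / √(0.354124 × 0.494313) = 0.273117 / 0.4183875 = 0.6528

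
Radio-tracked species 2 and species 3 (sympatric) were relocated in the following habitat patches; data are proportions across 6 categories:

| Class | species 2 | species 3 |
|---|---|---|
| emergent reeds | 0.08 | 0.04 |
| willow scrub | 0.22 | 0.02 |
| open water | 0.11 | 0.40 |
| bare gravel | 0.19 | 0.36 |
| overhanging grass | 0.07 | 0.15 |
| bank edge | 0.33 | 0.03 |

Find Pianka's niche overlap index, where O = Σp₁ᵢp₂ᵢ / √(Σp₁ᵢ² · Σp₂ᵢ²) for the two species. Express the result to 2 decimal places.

Σ p₁ᵢp₂ᵢ = 0.0032 + 0.0044 + 0.0440 + 0.0684 + 0.0105 + 0.0099 = 0.1404
Σp_1ᵢ² = 0.08² + 0.22² + 0.11² + 0.19² + 0.07² + 0.33² = 0.0064 + 0.0484 + 0.0121 + 0.0361 + 0.0049 + 0.1089 = 0.2168
Σp_2ᵢ² = 0.04² + 0.02² + 0.40² + 0.36² + 0.15² + 0.03² = 0.0016 + 0.0004 + 0.1600 + 0.1296 + 0.0225 + 0.0009 = 0.3150
O = 0.1404 / √(0.2168 × 0.3150) = 0.1404 / 0.26133 = 0.5373

0.54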